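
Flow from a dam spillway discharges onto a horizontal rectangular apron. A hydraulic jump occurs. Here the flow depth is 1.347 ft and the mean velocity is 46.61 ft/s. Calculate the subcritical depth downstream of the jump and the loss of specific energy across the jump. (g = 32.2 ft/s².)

Fr₁ = V₁/√(g·y₁) = 46.61/√(32.2×1.347) = 7.077.
Conjugate-depth relation: y₂/y₁ = ½[√(1 + 8Fr₁²) − 1] = ½[√401.70 − 1] = 9.521.
y₂ = 9.521 × 1.347 = 12.83 ft.
Head loss: ΔE = (y₂ − y₁)³/(4y₁y₂) = (12.83 − 1.347)³/(4×1.347×12.83) = 1512/69.10 = 21.88 ft.

y₂ = 12.83 ft; ΔE = 21.88 ft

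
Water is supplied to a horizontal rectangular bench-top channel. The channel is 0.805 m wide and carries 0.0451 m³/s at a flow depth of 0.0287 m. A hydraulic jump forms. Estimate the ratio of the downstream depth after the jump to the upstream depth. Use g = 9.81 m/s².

y₂/y₁ = 4.73

q = Q/b = 0.0451/0.805 = 0.0560 m²/s; V₁ = q/y₁ = 1.95 m/s. Fr₁ = V₁/√(g·y₁) = 3.68.
From the momentum equation for a rectangular channel, y₂/y₁ = ½[√(1 + 8Fr₁²) − 1] = ½[√109.3 − 1] = 4.73.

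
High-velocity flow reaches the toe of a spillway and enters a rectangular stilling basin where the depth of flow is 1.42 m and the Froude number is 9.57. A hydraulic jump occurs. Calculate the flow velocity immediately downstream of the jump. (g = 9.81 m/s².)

Fr₁ = 9.57 (given).
Conjugate-depth relation: y₂/y₁ = ½[√(1 + 8Fr₁²) − 1] = ½[√733.7 − 1] = 13.0.
y₂ = 13.0 × 1.42 = 18.5 m.
V₁ = Fr₁·√(g·y₁) = 9.57×√(9.81×1.42) = 35.7 m/s; q = V₁·y₁ = 50.7 m²/s.
V₂ = q/y₂ = 50.7/18.5 = 2.74 m/s.

V₂ = 2.74 m/s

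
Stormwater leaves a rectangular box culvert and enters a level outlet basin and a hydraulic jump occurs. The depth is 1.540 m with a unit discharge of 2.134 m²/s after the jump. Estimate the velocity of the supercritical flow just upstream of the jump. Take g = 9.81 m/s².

V₁ = 6.596 m/s

V₂ = q/y₂ = 2.134/1.540 = 1.386 m/s; Fr₂ = V₂/√(g·y₂) = 0.3565.
Applying the sequent-depth relation in reverse, y₁/y₂ = ½[√(1 + 8Fr₂²) − 1] = ½[√2.0168 − 1] = 0.2101.
y₁ = 0.2101 × 1.540 = 0.3235 m.
V₁ = q/y₁ = 2.134/0.3235 = 6.596 m/s.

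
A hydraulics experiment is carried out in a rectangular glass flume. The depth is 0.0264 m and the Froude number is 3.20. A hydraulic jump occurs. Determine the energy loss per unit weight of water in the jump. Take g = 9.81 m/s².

ΔE = 0.0463 m

Fr₁ = 3.20 (given).
Conjugate-depth relation: y₂/y₁ = ½[√(1 + 8Fr₁²) − 1] = ½[√82.92 − 1] = 4.05.
y₂ = 4.05 × 0.0264 = 0.107 m.
V₁ = Fr₁·√(g·y₁) = 3.20×√(9.81×0.0264) = 1.63 m/s; q = V₁·y₁ = 0.0430 m²/s. V₂ = q/y₂ = 0.0430/0.107 = 0.402 m/s. E₁ = y₁ + V₁²/2g = 0.162 m; E₂ = y₂ + V₂²/2g = 0.115 m. ΔE = E₁ − E₂ = 0.0463 m.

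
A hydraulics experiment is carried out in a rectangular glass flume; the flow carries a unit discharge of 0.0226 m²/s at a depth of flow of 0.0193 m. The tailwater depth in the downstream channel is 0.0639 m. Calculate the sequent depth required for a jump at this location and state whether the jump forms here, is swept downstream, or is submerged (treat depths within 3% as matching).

y₂ = 0.0644 m; the jump forms here

V₁ = q/y₁ = 0.0226/0.0193 = 1.17 m/s. Fr₁ = V₁/√(g·y₁) = 1.17/√(9.81×0.0193) = 2.69.
From the momentum equation for a rectangular channel, y₂/y₁ = ½[√(1 + 8Fr₁²) − 1] = ½[√58.94 − 1] = 3.34.
y₂ = 3.34 × 0.0193 = 0.0644 m.
Tailwater y_tw = 0.0639 m: y_tw ≈ y₂, so the jump forms here.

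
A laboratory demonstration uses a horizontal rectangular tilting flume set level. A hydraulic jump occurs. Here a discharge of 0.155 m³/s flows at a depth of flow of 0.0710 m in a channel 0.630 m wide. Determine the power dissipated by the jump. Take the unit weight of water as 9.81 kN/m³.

q = Q/b = 0.155/0.630 = 0.246 m²/s; V₁ = q/y₁ = 3.47 m/s. Fr₁ = V₁/√(g·y₁) = 4.15.
Bélanger equation: y₂/y₁ = ½[√(1 + 8Fr₁²) − 1] = ½[√138.9 − 1] = 5.39.
y₂ = 5.39 × 0.0710 = 0.383 m.
V₂ = q/y₂ = 0.246/0.383 = 0.643 m/s. E₁ = y₁ + V₁²/2g = 0.683 m; E₂ = y₂ + V₂²/2g = 0.404 m. ΔE = E₁ − E₂ = 0.279 m.
P = γ·Q·ΔE = 9.81 × 0.155 × 0.279 = 0.424 kW.

P = 0.424 kW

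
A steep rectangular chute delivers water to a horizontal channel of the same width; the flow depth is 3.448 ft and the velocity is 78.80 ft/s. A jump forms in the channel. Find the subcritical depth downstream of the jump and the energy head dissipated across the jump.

y₂ = 34.78 ft; ΔE = 64.14 ft

Fr₁ = V₁/√(g·y₁) = 78.80/√(32.2×3.448) = 7.479.
Conjugate-depth relation: y₂/y₁ = ½[√(1 + 8Fr₁²) − 1] = ½[√448.42 − 1] = 10.09.
y₂ = 10.09 × 3.448 = 34.78 ft.
q = V₁·y₁ = 78.80 × 3.448 = 271.7 ft²/s. V₂ = q/y₂ = 271.7/34.78 = 7.811 ft/s. E₁ = y₁ + V₁²/2g = 99.87 ft; E₂ = y₂ + V₂²/2g = 35.73 ft. ΔE = E₁ − E₂ = 64.14 ft.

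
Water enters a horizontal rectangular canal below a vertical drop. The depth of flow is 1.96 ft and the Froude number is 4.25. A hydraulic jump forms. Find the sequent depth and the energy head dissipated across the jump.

y₂ = 10.8 ft; ΔE = 8.24 ft

Fr₁ = 4.25 (given).
By Bélanger, y₂/y₁ = ½[√(1 + 8Fr₁²) − 1] = ½[√145.5 − 1] = 5.53.
y₂ = 5.53 × 1.96 = 10.8 ft.
V₁ = Fr₁·√(g·y₁) = 4.25×√(32.2×1.96) = 33.8 ft/s; q = V₁·y₁ = 66.2 ft²/s. V₂ = q/y₂ = 66.2/10.8 = 6.10 ft/s. E₁ = y₁ + V₁²/2g = 19.7 ft; E₂ = y₂ + V₂²/2g = 11.4 ft. ΔE = E₁ − E₂ = 8.24 ft.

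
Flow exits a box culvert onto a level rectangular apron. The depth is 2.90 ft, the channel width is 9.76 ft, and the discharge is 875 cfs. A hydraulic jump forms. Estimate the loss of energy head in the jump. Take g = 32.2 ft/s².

ΔE = 5.09 ft

q = Q/b = 875/9.76 = 89.7 ft²/s; V₁ = q/y₁ = 30.9 ft/s. Fr₁ = V₁/√(g·y₁) = 3.20.
From the momentum equation for a rectangular channel, y₂/y₁ = ½[√(1 + 8Fr₁²) − 1] = ½[√82.88 − 1] = 4.05.
y₂ = 4.05 × 2.90 = 11.8 ft.
Head loss: ΔE = (y₂ − y₁)³/(4y₁y₂) = (11.8 − 2.90)³/(4×2.90×11.8) = 693/136 = 5.09 ft.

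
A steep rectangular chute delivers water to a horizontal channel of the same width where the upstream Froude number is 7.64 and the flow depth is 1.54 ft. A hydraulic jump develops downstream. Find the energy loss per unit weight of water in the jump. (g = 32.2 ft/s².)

ΔE = 30.2 ft

Fr₁ = 7.64 (given).
By Bélanger, y₂/y₁ = ½[√(1 + 8Fr₁²) − 1] = ½[√468.0 − 1] = 10.3.
y₂ = 10.3 × 1.54 = 15.9 ft.
V₁ = Fr₁·√(g·y₁) = 7.64×√(32.2×1.54) = 53.8 ft/s; q = V₁·y₁ = 82.9 ft²/s. V₂ = q/y₂ = 82.9/15.9 = 5.22 ft/s. E₁ = y₁ + V₁²/2g = 46.5 ft; E₂ = y₂ + V₂²/2g = 16.3 ft. ΔE = E₁ − E₂ = 30.2 ft.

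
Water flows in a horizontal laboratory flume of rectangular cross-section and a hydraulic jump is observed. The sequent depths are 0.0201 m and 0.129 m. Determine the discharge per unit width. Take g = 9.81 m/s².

For a rectangular channel the momentum equation gives q² = ½·g·y₁·y₂·(y₁ + y₂) = ½×9.81×0.0201×0.129×0.149 = 0.00190.
q = √0.00190 = 0.0435 m²/s.

q = 0.0435 m²/s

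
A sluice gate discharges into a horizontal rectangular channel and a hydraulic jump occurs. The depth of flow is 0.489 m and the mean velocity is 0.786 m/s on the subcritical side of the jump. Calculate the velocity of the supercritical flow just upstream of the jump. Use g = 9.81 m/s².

Fr₂ = V₂/√(g·y₂) = 0.786/√(9.81×0.489) = 0.359.
The Bélanger relation is symmetric: y₁/y₂ = ½[√(1 + 8Fr₂²) − 1] = ½[√2.030 − 1] = 0.212.
y₁ = 0.212 × 0.489 = 0.104 m.
V₁ = q/y₁ = 0.384/0.104 = 3.70 m/s.

V₁ = 3.70 m/s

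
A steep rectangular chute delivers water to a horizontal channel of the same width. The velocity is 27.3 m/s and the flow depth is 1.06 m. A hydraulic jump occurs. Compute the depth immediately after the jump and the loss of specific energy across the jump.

y₂ = 12.2 m; ΔE = 26.6 m

Fr₁ = V₁/√(g·y₁) = 27.3/√(9.81×1.06) = 8.47.
Sequent-depth ratio: y₂/y₁ = ½[√(1 + 8Fr₁²) − 1] = ½[√574.4 − 1] = 11.5.
y₂ = 11.5 × 1.06 = 12.2 m.
q = V₁·y₁ = 27.3 × 1.06 = 28.9 m²/s. V₂ = q/y₂ = 28.9/12.2 = 2.38 m/s. E₁ = y₁ + V₁²/2g = 39.0 m; E₂ = y₂ + V₂²/2g = 12.5 m. ΔE = E₁ − E₂ = 26.6 m.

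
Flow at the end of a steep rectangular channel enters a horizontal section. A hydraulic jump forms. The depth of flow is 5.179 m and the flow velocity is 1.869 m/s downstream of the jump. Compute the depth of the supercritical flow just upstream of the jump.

Fr₂ = V₂/√(g·y₂) = 1.869/√(9.81×5.179) = 0.2622.
From the momentum equation (using Fr₂), y₁/y₂ = ½[√(1 + 8Fr₂²) − 1] = ½[√1.5500 − 1] = 0.1225.
y₁ = 0.1225 × 5.179 = 0.6344 m.

y₁ = 0.6344 m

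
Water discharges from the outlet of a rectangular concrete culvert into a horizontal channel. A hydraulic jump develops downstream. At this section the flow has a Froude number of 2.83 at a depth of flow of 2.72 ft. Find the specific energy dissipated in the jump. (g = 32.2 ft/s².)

Fr₁ = 2.83 (given).
Conjugate-depth relation: y₂/y₁ = ½[√(1 + 8Fr₁²) − 1] = ½[√65.07 − 1] = 3.53.
y₂ = 3.53 × 2.72 = 9.61 ft.
V₁ = Fr₁·√(g·y₁) = 2.83×√(32.2×2.72) = 26.5 ft/s; q = V₁·y₁ = 72.0 ft²/s. V₂ = q/y₂ = 72.0/9.61 = 7.50 ft/s. E₁ = y₁ + V₁²/2g = 13.6 ft; E₂ = y₂ + V₂²/2g = 10.5 ft. ΔE = E₁ − E₂ = 3.13 ft.

ΔE = 3.13 ft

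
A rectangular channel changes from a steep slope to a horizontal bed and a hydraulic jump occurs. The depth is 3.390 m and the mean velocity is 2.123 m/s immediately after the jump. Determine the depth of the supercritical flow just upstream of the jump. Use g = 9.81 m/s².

y₁ = 0.7520 m

Fr₂ = V₂/√(g·y₂) = 2.123/√(9.81×3.390) = 0.3681.
From the momentum equation (using Fr₂), y₁/y₂ = ½[√(1 + 8Fr₂²) − 1] = ½[√2.0842 − 1] = 0.2218.
y₁ = 0.2218 × 3.390 = 0.7520 m.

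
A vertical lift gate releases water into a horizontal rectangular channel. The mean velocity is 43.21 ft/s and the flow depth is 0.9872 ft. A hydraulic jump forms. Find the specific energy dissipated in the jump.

Fr₁ = V₁/√(g·y₁) = 43.21/√(32.2×0.9872) = 7.664.
Conjugate-depth relation: y₂/y₁ = ½[√(1 + 8Fr₁²) − 1] = ½[√470.89 − 1] = 10.35.
y₂ = 10.35 × 0.9872 = 10.22 ft.
Head loss: ΔE = (y₂ − y₁)³/(4y₁y₂) = (10.22 − 0.9872)³/(4×0.9872×10.22) = 786.4/40.35 = 19.49 ft.

ΔE = 19.49 ft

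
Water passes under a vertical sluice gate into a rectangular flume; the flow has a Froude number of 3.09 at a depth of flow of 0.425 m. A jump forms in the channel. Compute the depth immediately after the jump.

y₂ = 1.66 m

Fr₁ = 3.09 (given).
Conjugate-depth relation: y₂/y₁ = ½[√(1 + 8Fr₁²) − 1] = ½[√77.38 − 1] = 3.90.
y₂ = 3.90 × 0.425 = 1.66 m.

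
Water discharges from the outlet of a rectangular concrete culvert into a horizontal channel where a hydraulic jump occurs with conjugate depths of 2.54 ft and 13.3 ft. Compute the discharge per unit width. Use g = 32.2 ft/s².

q = 92.8 ft²/s

For a rectangular channel the momentum equation gives q² = ½·g·y₁·y₂·(y₁ + y₂) = ½×32.2×2.54×13.3×15.8 = 8615.
q = √8615 = 92.8 ft²/s.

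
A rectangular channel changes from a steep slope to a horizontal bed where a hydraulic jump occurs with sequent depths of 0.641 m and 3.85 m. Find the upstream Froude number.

For a rectangular channel the momentum equation gives q² = ½·g·y₁·y₂·(y₁ + y₂) = ½×9.81×0.641×3.85×4.49 = 54.4.
q = √54.4 = 7.37 m²/s.
V₁ = q/y₁ = 11.5 m/s; Fr₁ = V₁/√(g·y₁) = 4.59.

Fr₁ = 4.59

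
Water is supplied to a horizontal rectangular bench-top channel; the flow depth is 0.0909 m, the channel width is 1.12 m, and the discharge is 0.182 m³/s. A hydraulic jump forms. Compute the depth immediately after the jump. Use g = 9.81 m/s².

y₂ = 0.202 m

q = Q/b = 0.182/1.12 = 0.162 m²/s; V₁ = q/y₁ = 1.79 m/s. Fr₁ = V₁/√(g·y₁) = 1.89.
From the momentum equation for a rectangular channel, y₂/y₁ = ½[√(1 + 8Fr₁²) − 1] = ½[√29.67 − 1] = 2.22.
y₂ = 2.22 × 0.0909 = 0.202 m.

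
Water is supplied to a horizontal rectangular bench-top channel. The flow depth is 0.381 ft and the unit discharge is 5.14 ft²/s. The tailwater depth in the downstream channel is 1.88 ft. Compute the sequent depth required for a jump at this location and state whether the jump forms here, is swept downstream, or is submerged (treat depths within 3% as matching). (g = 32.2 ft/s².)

V₁ = q/y₁ = 5.14/0.381 = 13.5 ft/s. Fr₁ = V₁/√(g·y₁) = 13.5/√(32.2×0.381) = 3.85.
Bélanger equation: y₂/y₁ = ½[√(1 + 8Fr₁²) − 1] = ½[√119.7 − 1] = 4.97.
y₂ = 4.97 × 0.381 = 1.89 ft.
Tailwater y_tw = 1.88 ft: y_tw ≈ y₂, so the jump forms here.

y₂ = 1.89 ft; the jump forms here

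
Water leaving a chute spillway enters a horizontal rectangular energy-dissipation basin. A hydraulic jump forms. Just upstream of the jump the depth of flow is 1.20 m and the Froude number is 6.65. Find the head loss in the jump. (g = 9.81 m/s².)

Fr₁ = 6.65 (given).
Sequent-depth ratio: y₂/y₁ = ½[√(1 + 8Fr₁²) − 1] = ½[√354.8 − 1] = 8.92.
y₂ = 8.92 × 1.20 = 10.7 m.
Head loss: ΔE = (y₂ − y₁)³/(4y₁y₂) = (10.7 − 1.20)³/(4×1.20×10.7) = 858/51.4 = 16.7 m.

ΔE = 16.7 m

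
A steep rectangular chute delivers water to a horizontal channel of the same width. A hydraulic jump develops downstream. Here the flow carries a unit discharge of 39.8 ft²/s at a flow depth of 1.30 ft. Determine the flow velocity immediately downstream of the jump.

V₁ = q/y₁ = 39.8/1.30 = 30.6 ft/s. Fr₁ = V₁/√(g·y₁) = 30.6/√(32.2×1.30) = 4.73.
Sequent-depth ratio: y₂/y₁ = ½[√(1 + 8Fr₁²) − 1] = ½[√180.1 − 1] = 6.21.
y₂ = 6.21 × 1.30 = 8.07 ft.
V₂ = q/y₂ = 39.8/8.07 = 4.93 ft/s.

V₂ = 4.93 ft/s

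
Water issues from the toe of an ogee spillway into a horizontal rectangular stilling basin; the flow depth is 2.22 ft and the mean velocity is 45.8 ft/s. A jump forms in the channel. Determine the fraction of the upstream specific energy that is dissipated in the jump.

Fr₁ = V₁/√(g·y₁) = 45.8/√(32.2×2.22) = 5.42.
By Bélanger, y₂/y₁ = ½[√(1 + 8Fr₁²) − 1] = ½[√235.8 − 1] = 7.18.
y₂ = 7.18 × 2.22 = 15.9 ft.
E₁ = y₁ + V₁²/2g = 34.8 ft. ΔE = (y₂ − y₁)³/(4y₁y₂) = 18.2 ft. ΔE/E₁ = 18.2/34.8 = 0.524.

ΔE/E₁ = 0.524 (52.4%)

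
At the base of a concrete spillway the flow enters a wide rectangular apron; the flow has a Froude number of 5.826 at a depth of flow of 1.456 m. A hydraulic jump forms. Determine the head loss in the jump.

Fr₁ = 5.826 (given).
By Bélanger, y₂/y₁ = ½[√(1 + 8Fr₁²) − 1] = ½[√272.54 − 1] = 7.754.
y₂ = 7.754 × 1.456 = 11.29 m.
Head loss: ΔE = (y₂ − y₁)³/(4y₁y₂) = (11.29 − 1.456)³/(4×1.456×11.29) = 951.1/65.76 = 14.46 m.

ΔE = 14.46 m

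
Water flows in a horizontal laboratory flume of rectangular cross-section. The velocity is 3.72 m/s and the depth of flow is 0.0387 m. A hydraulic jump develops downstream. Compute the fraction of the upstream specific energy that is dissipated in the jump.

Fr₁ = V₁/√(g·y₁) = 3.72/√(9.81×0.0387) = 6.04.
By Bélanger, y₂/y₁ = ½[√(1 + 8Fr₁²) − 1] = ½[√292.6 − 1] = 8.05.
y₂ = 8.05 × 0.0387 = 0.312 m.
E₁ = y₁ + V₁²/2g = 0.744 m. ΔE = (y₂ − y₁)³/(4y₁y₂) = 0.421 m. ΔE/E₁ = 0.421/0.744 = 0.567.

ΔE/E₁ = 0.567 (56.7%)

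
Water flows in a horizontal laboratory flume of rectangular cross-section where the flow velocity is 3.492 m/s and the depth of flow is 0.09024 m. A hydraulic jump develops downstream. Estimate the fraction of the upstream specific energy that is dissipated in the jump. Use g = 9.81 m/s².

ΔE/E₁ = 0.357 (35.7%)

Fr₁ = V₁/√(g·y₁) = 3.492/√(9.81×0.09024) = 3.711.
Conjugate-depth relation: y₂/y₁ = ½[√(1 + 8Fr₁²) − 1] = ½[√111.20 − 1] = 4.773.
y₂ = 4.773 × 0.09024 = 0.4307 m.
E₁ = y₁ + V₁²/2g = 0.7118 m. ΔE = (y₂ − y₁)³/(4y₁y₂) = 0.2538 m. ΔE/E₁ = 0.2538/0.7118 = 0.357.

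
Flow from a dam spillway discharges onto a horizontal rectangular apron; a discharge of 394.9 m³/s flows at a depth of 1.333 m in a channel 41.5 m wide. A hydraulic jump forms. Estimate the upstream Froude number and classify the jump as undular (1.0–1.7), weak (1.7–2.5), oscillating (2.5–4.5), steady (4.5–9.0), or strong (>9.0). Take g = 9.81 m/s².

q = Q/b = 394.9/41.5 = 9.516 m²/s; V₁ = q/y₁ = 7.139 m/s. Fr₁ = V₁/√(g·y₁) = 1.974.
Fr₁ = 1.974 lies in the weak range.

Fr₁ = 1.974; weak jump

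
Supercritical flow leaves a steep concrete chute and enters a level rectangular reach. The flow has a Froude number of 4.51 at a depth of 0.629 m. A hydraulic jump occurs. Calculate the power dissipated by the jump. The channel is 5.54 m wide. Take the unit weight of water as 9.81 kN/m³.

P = 1200 kW

Fr₁ = 4.51 (given).
Bélanger equation: y₂/y₁ = ½[√(1 + 8Fr₁²) − 1] = ½[√163.7 − 1] = 5.90.
y₂ = 5.90 × 0.629 = 3.71 m.
V₁ = Fr₁·√(g·y₁) = 4.51×√(9.81×0.629) = 11.2 m/s; q = V₁·y₁ = 7.05 m²/s. V₂ = q/y₂ = 7.05/3.71 = 1.90 m/s. E₁ = y₁ + V₁²/2g = 7.03 m; E₂ = y₂ + V₂²/2g = 3.89 m. ΔE = E₁ − E₂ = 3.13 m.
Q = q·b = 7.05 × 5.54 = 39.0 m³/s. P = γ·Q·ΔE = 9.81 × 39.0 × 3.13 = 1200 kW.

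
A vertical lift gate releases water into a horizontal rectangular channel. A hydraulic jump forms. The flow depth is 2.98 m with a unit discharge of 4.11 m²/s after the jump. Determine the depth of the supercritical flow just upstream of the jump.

V₂ = q/y₂ = 4.11/2.98 = 1.38 m/s; Fr₂ = V₂/√(g·y₂) = 0.255.
From the momentum equation (using Fr₂), y₁/y₂ = ½[√(1 + 8Fr₂²) − 1] = ½[√1.521 − 1] = 0.117.
y₁ = 0.117 × 2.98 = 0.347 m.

y₁ = 0.347 m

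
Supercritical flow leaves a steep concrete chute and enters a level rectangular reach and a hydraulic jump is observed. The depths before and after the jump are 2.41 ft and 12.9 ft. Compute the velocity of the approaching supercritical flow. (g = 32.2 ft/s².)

For a rectangular channel the momentum equation gives q² = ½·g·y₁·y₂·(y₁ + y₂) = ½×32.2×2.41×12.9×15.3 = 7663.
q = √7663 = 87.5 ft²/s.
V₁ = q/y₁ = 87.5/2.41 = 36.3 ft/s.

V₁ = 36.3 ft/s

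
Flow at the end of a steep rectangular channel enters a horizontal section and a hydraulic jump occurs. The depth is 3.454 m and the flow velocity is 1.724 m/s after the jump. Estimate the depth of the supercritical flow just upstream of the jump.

y₁ = 0.5259 m

Fr₂ = V₂/√(g·y₂) = 1.724/√(9.81×3.454) = 0.2962.
From the momentum equation (using Fr₂), y₁/y₂ = ½[√(1 + 8Fr₂²) − 1] = ½[√1.7017 − 1] = 0.1523.
y₁ = 0.1523 × 3.454 = 0.5259 m.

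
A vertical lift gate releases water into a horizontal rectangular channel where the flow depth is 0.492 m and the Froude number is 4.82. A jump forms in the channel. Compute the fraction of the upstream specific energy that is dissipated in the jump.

Fr₁ = 4.82 (given).
Bélanger equation: y₂/y₁ = ½[√(1 + 8Fr₁²) − 1] = ½[√186.9 − 1] = 6.33.
y₂ = 6.33 × 0.492 = 3.12 m.
E₁ = y₁(1 + Fr₁²/2) = 0.492×(1 + 4.82²/2) = 6.21 m. ΔE = (y₂ − y₁)³/(4y₁y₂) = 2.95 m. ΔE/E₁ = 2.95/6.21 = 0.475.

ΔE/E₁ = 0.475 (47.5%)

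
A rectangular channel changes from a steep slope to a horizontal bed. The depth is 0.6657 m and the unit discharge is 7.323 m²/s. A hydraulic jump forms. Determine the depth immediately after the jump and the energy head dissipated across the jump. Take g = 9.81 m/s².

V₁ = q/y₁ = 7.323/0.6657 = 11.00 m/s. Fr₁ = V₁/√(g·y₁) = 11.00/√(9.81×0.6657) = 4.305.
Conjugate-depth relation: y₂/y₁ = ½[√(1 + 8Fr₁²) − 1] = ½[√149.24 − 1] = 5.608.
y₂ = 5.608 × 0.6657 = 3.733 m.
V₂ = q/y₂ = 7.323/3.733 = 1.962 m/s. E₁ = y₁ + V₁²/2g = 6.833 m; E₂ = y₂ + V₂²/2g = 3.929 m. ΔE = E₁ − E₂ = 2.904 m.

y₂ = 3.733 m; ΔE = 2.904 m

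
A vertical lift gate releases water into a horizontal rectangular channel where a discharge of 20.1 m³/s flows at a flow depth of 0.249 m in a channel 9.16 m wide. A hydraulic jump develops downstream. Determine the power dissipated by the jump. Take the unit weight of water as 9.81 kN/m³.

q = Q/b = 20.1/9.16 = 2.19 m²/s; V₁ = q/y₁ = 8.81 m/s. Fr₁ = V₁/√(g·y₁) = 5.64.
Conjugate-depth relation: y₂/y₁ = ½[√(1 + 8Fr₁²) − 1] = ½[√255.3 − 1] = 7.49.
y₂ = 7.49 × 0.249 = 1.86 m.
Head loss: ΔE = (y₂ − y₁)³/(4y₁y₂) = (1.86 − 0.249)³/(4×0.249×1.86) = 4.22/1.86 = 2.27 m.
P = γ·Q·ΔE = 9.81 × 20.1 × 2.27 = 448 kW.

P = 448 kW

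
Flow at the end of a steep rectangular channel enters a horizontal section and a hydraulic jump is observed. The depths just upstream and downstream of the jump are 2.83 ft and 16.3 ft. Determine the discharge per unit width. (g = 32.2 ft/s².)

q = 119 ft²/s

For a rectangular channel the momentum equation gives q² = ½·g·y₁·y₂·(y₁ + y₂) = ½×32.2×2.83×16.3×19.1 = 14207.
q = √14207 = 119 ft²/s.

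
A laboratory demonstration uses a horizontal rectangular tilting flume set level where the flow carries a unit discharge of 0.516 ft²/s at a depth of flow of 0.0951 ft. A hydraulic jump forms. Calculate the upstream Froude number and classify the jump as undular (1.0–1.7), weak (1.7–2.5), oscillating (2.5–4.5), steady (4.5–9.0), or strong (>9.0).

Fr₁ = 3.10; oscillating jump

V₁ = q/y₁ = 0.516/0.0951 = 5.43 ft/s. Fr₁ = V₁/√(g·y₁) = 5.43/√(32.2×0.0951) = 3.10.
Fr₁ = 3.10 lies in the oscillating range.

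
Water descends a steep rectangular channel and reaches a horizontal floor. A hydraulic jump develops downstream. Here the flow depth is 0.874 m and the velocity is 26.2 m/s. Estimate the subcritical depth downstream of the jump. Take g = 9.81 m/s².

Fr₁ = V₁/√(g·y₁) = 26.2/√(9.81×0.874) = 8.95.
Bélanger equation: y₂/y₁ = ½[√(1 + 8Fr₁²) − 1] = ½[√641.5 − 1] = 12.2.
y₂ = 12.2 × 0.874 = 10.6 m.

y₂ = 10.6 m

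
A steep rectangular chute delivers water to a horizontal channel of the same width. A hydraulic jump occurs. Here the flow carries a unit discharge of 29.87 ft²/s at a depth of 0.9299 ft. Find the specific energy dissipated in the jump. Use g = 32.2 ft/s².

ΔE = 9.421 ft

V₁ = q/y₁ = 29.87/0.9299 = 32.12 ft/s. Fr₁ = V₁/√(g·y₁) = 32.12/√(32.2×0.9299) = 5.870.
From the momentum equation for a rectangular channel, y₂/y₁ = ½[√(1 + 8Fr₁²) − 1] = ½[√276.67 − 1] = 7.817.
y₂ = 7.817 × 0.9299 = 7.269 ft.
Head loss: ΔE = (y₂ − y₁)³/(4y₁y₂) = (7.269 − 0.9299)³/(4×0.9299×7.269) = 254.7/27.04 = 9.421 ft.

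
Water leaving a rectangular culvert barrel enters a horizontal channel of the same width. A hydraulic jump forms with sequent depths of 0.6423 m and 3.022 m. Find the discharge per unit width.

For a rectangular channel the momentum equation gives q² = ½·g·y₁·y₂·(y₁ + y₂) = ½×9.81×0.6423×3.022×3.664 = 34.89.
q = √34.89 = 5.907 m²/s.

q = 5.907 m²/s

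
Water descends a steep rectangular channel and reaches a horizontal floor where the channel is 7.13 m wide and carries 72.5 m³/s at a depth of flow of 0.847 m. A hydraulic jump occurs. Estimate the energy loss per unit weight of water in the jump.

q = Q/b = 72.5/7.13 = 10.2 m²/s; V₁ = q/y₁ = 12.0 m/s. Fr₁ = V₁/√(g·y₁) = 4.16.
Conjugate-depth relation: y₂/y₁ = ½[√(1 + 8Fr₁²) − 1] = ½[√139.8 − 1] = 5.41.
y₂ = 5.41 × 0.847 = 4.58 m.
Head loss: ΔE = (y₂ − y₁)³/(4y₁y₂) = (4.58 − 0.847)³/(4×0.847×4.58) = 52.2/15.5 = 3.36 m.

ΔE = 3.36 m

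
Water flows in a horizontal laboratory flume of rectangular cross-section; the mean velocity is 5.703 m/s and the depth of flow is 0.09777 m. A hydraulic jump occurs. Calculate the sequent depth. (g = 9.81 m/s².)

Fr₁ = V₁/√(g·y₁) = 5.703/√(9.81×0.09777) = 5.823.
Conjugate-depth relation: y₂/y₁ = ½[√(1 + 8Fr₁²) − 1] = ½[√272.28 − 1] = 7.750.
y₂ = 7.750 × 0.09777 = 0.7578 m.

y₂ = 0.7578 m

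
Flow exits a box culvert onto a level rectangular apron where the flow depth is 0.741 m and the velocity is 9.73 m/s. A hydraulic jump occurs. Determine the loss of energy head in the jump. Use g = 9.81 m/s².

ΔE = 1.91 m

Fr₁ = V₁/√(g·y₁) = 9.73/√(9.81×0.741) = 3.61.
Sequent-depth ratio: y₂/y₁ = ½[√(1 + 8Fr₁²) − 1] = ½[√105.2 − 1] = 4.63.
y₂ = 4.63 × 0.741 = 3.43 m.
q = V₁·y₁ = 9.73 × 0.741 = 7.21 m²/s. V₂ = q/y₂ = 7.21/3.43 = 2.10 m/s. E₁ = y₁ + V₁²/2g = 5.57 m; E₂ = y₂ + V₂²/2g = 3.65 m. ΔE = E₁ − E₂ = 1.91 m.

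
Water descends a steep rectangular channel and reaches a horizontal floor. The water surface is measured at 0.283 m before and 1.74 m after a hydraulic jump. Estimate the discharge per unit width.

q = 2.21 m²/s

For a rectangular channel the momentum equation gives q² = ½·g·y₁·y₂·(y₁ + y₂) = ½×9.81×0.283×1.74×2.02 = 4.89.
q = √4.89 = 2.21 m²/s.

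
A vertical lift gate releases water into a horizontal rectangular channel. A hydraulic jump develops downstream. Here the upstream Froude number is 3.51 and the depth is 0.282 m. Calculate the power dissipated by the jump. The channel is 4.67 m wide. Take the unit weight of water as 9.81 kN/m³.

Fr₁ = 3.51 (given).
Conjugate-depth relation: y₂/y₁ = ½[√(1 + 8Fr₁²) − 1] = ½[√99.56 − 1] = 4.49.
y₂ = 4.49 × 0.282 = 1.27 m.
Head loss: ΔE = (y₂ − y₁)³/(4y₁y₂) = (1.27 − 0.282)³/(4×0.282×1.27) = 0.952/1.43 = 0.667 m.
V₁ = Fr₁·√(g·y₁) = 3.51×√(9.81×0.282) = 5.84 m/s; q = V₁·y₁ = 1.65 m²/s. Q = q·b = 1.65 × 4.67 = 7.69 m³/s. P = γ·Q·ΔE = 9.81 × 7.69 × 0.667 = 50.3 kW.

P = 50.3 kW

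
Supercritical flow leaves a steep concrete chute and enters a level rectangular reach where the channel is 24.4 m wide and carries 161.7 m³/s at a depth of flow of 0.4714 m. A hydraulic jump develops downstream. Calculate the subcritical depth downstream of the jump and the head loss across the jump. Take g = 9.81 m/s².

q = Q/b = 161.7/24.4 = 6.627 m²/s; V₁ = q/y₁ = 14.06 m/s. Fr₁ = V₁/√(g·y₁) = 6.537.
Conjugate-depth relation: y₂/y₁ = ½[√(1 + 8Fr₁²) − 1] = ½[√342.89 − 1] = 8.759.
y₂ = 8.759 × 0.4714 = 4.129 m.
Head loss: ΔE = (y₂ − y₁)³/(4y₁y₂) = (4.129 − 0.4714)³/(4×0.4714×4.129) = 48.93/7.785 = 6.284 m.

y₂ = 4.129 m; ΔE = 6.284 m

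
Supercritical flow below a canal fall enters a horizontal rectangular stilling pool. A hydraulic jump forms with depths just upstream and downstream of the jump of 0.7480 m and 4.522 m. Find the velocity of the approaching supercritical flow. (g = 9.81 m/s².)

V₁ = 12.50 m/s

For a rectangular channel the momentum equation gives q² = ½·g·y₁·y₂·(y₁ + y₂) = ½×9.81×0.7480×4.522×5.270 = 87.43.
q = √87.43 = 9.351 m²/s.
V₁ = q/y₁ = 9.351/0.7480 = 12.50 m/s.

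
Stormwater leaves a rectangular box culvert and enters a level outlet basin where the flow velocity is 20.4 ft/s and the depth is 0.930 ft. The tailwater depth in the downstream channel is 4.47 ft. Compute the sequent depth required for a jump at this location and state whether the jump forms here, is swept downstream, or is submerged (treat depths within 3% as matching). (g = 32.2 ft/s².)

Fr₁ = V₁/√(g·y₁) = 20.4/√(32.2×0.930) = 3.73.
Conjugate-depth relation: y₂/y₁ = ½[√(1 + 8Fr₁²) − 1] = ½[√112.2 − 1] = 4.80.
y₂ = 4.80 × 0.930 = 4.46 ft.
Tailwater y_tw = 4.47 ft: y_tw ≈ y₂, so the jump forms here.

y₂ = 4.46 ft; the jump forms here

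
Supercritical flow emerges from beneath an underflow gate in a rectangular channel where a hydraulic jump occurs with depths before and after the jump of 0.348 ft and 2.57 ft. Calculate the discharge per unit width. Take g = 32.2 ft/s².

For a rectangular channel the momentum equation gives q² = ½·g·y₁·y₂·(y₁ + y₂) = ½×32.2×0.348×2.57×2.92 = 42.0.
q = √42.0 = 6.48 ft²/s.

q = 6.48 ft²/s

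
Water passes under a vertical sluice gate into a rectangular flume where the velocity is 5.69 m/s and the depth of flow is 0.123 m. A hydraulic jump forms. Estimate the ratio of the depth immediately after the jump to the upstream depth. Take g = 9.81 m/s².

y₂/y₁ = 6.84

Fr₁ = V₁/√(g·y₁) = 5.69/√(9.81×0.123) = 5.18.
Bélanger equation: y₂/y₁ = ½[√(1 + 8Fr₁²) − 1] = ½[√215.7 − 1] = 6.84.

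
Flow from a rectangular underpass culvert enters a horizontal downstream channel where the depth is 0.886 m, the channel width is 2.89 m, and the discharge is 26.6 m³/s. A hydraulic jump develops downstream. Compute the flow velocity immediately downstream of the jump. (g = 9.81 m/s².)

q = Q/b = 26.6/2.89 = 9.20 m²/s; V₁ = q/y₁ = 10.4 m/s. Fr₁ = V₁/√(g·y₁) = 3.52.
By Bélanger, y₂/y₁ = ½[√(1 + 8Fr₁²) − 1] = ½[√100.3 − 1] = 4.51.
y₂ = 4.51 × 0.886 = 3.99 m.
V₂ = q/y₂ = 9.20/3.99 = 2.30 m/s.

V₂ = 2.30 m/s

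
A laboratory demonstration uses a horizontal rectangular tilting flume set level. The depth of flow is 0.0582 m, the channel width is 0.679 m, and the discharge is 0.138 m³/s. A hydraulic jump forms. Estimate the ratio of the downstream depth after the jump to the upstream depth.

y₂/y₁ = 6.05

q = Q/b = 0.138/0.679 = 0.203 m²/s; V₁ = q/y₁ = 3.49 m/s. Fr₁ = V₁/√(g·y₁) = 4.62.
Conjugate-depth relation: y₂/y₁ = ½[√(1 + 8Fr₁²) − 1] = ½[√171.9 − 1] = 6.05.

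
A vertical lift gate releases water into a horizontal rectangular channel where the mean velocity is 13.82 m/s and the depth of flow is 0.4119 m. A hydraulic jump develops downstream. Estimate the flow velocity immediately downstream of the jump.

Fr₁ = V₁/√(g·y₁) = 13.82/√(9.81×0.4119) = 6.875.
From the momentum equation for a rectangular channel, y₂/y₁ = ½[√(1 + 8Fr₁²) − 1] = ½[√379.13 − 1] = 9.236.
y₂ = 9.236 × 0.4119 = 3.804 m.
q = V₁·y₁ = 13.82 × 0.4119 = 5.692 m²/s.
V₂ = q/y₂ = 5.692/3.804 = 1.496 m/s.

V₂ = 1.496 m/s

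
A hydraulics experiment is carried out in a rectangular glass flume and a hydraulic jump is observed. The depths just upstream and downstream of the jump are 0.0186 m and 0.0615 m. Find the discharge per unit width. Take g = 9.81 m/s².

q = 0.0212 m²/s

For a rectangular channel the momentum equation gives q² = ½·g·y₁·y₂·(y₁ + y₂) = ½×9.81×0.0186×0.0615×0.0801 = 0.000449.
q = √0.000449 = 0.0212 m²/s.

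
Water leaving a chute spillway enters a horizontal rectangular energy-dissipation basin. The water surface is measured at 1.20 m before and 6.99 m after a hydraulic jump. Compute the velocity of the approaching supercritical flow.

V₁ = 15.3 m/s

For a rectangular channel the momentum equation gives q² = ½·g·y₁·y₂·(y₁ + y₂) = ½×9.81×1.20×6.99×8.19 = 337.
q = √337 = 18.4 m²/s.
V₁ = q/y₁ = 18.4/1.20 = 15.3 m/s.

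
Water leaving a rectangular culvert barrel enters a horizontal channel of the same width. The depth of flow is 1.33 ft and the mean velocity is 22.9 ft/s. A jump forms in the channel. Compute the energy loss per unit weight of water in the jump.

ΔE = 3.12 ft

Fr₁ = V₁/√(g·y₁) = 22.9/√(32.2×1.33) = 3.50.
Conjugate-depth relation: y₂/y₁ = ½[√(1 + 8Fr₁²) − 1] = ½[√98.96 − 1] = 4.47.
y₂ = 4.47 × 1.33 = 5.95 ft.
Head loss: ΔE = (y₂ − y₁)³/(4y₁y₂) = (5.95 − 1.33)³/(4×1.33×5.95) = 98.6/31.7 = 3.12 ft.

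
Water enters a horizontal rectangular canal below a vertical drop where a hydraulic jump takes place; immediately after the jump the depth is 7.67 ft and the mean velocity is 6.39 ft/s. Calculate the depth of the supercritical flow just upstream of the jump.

y₁ = 2.01 ft

Fr₂ = V₂/√(g·y₂) = 6.39/√(32.2×7.67) = 0.407.
From the momentum equation (using Fr₂), y₁/y₂ = ½[√(1 + 8Fr₂²) − 1] = ½[√2.323 − 1] = 0.262.
y₁ = 0.262 × 7.67 = 2.01 ft.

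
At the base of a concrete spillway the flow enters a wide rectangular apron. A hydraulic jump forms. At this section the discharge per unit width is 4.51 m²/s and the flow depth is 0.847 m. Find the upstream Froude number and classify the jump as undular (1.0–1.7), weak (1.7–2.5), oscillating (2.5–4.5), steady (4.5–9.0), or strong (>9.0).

Fr₁ = 1.85; weak jump

V₁ = q/y₁ = 4.51/0.847 = 5.32 m/s. Fr₁ = V₁/√(g·y₁) = 5.32/√(9.81×0.847) = 1.85.
Fr₁ = 1.85 lies in the weak range.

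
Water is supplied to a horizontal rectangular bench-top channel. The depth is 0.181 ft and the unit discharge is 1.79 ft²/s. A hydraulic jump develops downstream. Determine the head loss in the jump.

V₁ = q/y₁ = 1.79/0.181 = 9.89 ft/s. Fr₁ = V₁/√(g·y₁) = 9.89/√(32.2×0.181) = 4.10.
Conjugate-depth relation: y₂/y₁ = ½[√(1 + 8Fr₁²) − 1] = ½[√135.2 − 1] = 5.31.
y₂ = 5.31 × 0.181 = 0.962 ft.
Head loss: ΔE = (y₂ − y₁)³/(4y₁y₂) = (0.962 − 0.181)³/(4×0.181×0.962) = 0.476/0.696 = 0.684 ft.

ΔE = 0.684 ft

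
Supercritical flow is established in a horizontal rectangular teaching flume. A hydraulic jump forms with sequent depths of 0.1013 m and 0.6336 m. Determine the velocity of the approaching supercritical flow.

For a rectangular channel the momentum equation gives q² = ½·g·y₁·y₂·(y₁ + y₂) = ½×9.81×0.1013×0.6336×0.7349 = 0.2314.
q = √0.2314 = 0.4810 m²/s.
V₁ = q/y₁ = 0.4810/0.1013 = 4.748 m/s.

V₁ = 4.748 m/s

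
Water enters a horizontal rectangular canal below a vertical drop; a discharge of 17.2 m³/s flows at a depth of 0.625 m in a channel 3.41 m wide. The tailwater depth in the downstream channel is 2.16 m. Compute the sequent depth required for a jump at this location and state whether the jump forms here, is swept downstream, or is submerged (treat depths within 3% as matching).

q = Q/b = 17.2/3.41 = 5.04 m²/s; V₁ = q/y₁ = 8.07 m/s. Fr₁ = V₁/√(g·y₁) = 3.26.
Conjugate-depth relation: y₂/y₁ = ½[√(1 + 8Fr₁²) − 1] = ½[√85.98 − 1] = 4.14.
y₂ = 4.14 × 0.625 = 2.59 m.
Tailwater y_tw = 2.16 m: y_tw < y₂, so the jump is swept downstream.

y₂ = 2.59 m; the jump is swept downstream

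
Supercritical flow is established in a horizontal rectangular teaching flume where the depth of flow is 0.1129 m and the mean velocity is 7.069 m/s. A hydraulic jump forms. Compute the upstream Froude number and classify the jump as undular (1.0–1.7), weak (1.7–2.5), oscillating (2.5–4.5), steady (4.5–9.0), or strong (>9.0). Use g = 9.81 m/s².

Fr₁ = 6.717; steady jump

Fr₁ = V₁/√(g·y₁) = 7.069/√(9.81×0.1129) = 6.717.
Fr₁ = 6.717 lies in the steady range.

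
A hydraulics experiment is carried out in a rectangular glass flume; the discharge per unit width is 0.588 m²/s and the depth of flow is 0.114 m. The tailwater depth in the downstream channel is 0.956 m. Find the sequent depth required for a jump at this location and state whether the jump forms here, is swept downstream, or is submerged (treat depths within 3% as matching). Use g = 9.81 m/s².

V₁ = q/y₁ = 0.588/0.114 = 5.16 m/s. Fr₁ = V₁/√(g·y₁) = 5.16/√(9.81×0.114) = 4.88.
Conjugate-depth relation: y₂/y₁ = ½[√(1 + 8Fr₁²) − 1] = ½[√191.3 − 1] = 6.42.
y₂ = 6.42 × 0.114 = 0.731 m.
Tailwater y_tw = 0.956 m: y_tw > y₂, so the jump is submerged.

y₂ = 0.731 m; the jump is submerged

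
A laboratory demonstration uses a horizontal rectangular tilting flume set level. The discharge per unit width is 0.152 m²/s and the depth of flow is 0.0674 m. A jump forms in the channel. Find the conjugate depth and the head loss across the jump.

y₂ = 0.233 m; ΔE = 0.0721 m

V₁ = q/y₁ = 0.152/0.0674 = 2.26 m/s. Fr₁ = V₁/√(g·y₁) = 2.26/√(9.81×0.0674) = 2.77.
By Bélanger, y₂/y₁ = ½[√(1 + 8Fr₁²) − 1] = ½[√62.54 − 1] = 3.45.
y₂ = 3.45 × 0.0674 = 0.233 m.
Head loss: ΔE = (y₂ − y₁)³/(4y₁y₂) = (0.233 − 0.0674)³/(4×0.0674×0.233) = 0.00452/0.0628 = 0.0721 m.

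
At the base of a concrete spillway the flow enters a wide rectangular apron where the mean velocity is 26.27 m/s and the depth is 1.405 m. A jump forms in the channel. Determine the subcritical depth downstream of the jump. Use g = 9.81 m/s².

y₂ = 13.37 m

Fr₁ = V₁/√(g·y₁) = 26.27/√(9.81×1.405) = 7.076.
Bélanger equation: y₂/y₁ = ½[√(1 + 8Fr₁²) − 1] = ½[√401.56 − 1] = 9.519.
y₂ = 9.519 × 1.405 = 13.37 m.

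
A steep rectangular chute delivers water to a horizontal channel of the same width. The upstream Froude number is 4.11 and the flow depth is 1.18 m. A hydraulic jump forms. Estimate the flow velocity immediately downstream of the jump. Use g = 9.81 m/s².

Fr₁ = 4.11 (given).
By Bélanger, y₂/y₁ = ½[√(1 + 8Fr₁²) − 1] = ½[√136.1 − 1] = 5.33.
y₂ = 5.33 × 1.18 = 6.29 m.
V₁ = Fr₁·√(g·y₁) = 4.11×√(9.81×1.18) = 14.0 m/s; q = V₁·y₁ = 16.5 m²/s.
V₂ = q/y₂ = 16.5/6.29 = 2.62 m/s.

V₂ = 2.62 m/s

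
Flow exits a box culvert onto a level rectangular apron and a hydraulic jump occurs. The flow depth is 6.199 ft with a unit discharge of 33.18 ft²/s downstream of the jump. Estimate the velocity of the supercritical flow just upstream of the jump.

V₁ = 22.99 ft/s

V₂ = q/y₂ = 33.18/6.199 = 5.352 ft/s; Fr₂ = V₂/√(g·y₂) = 0.3788.
Since the conjugate-depth ratio holds either way, y₁/y₂ = ½[√(1 + 8Fr₂²) − 1] = ½[√2.1482 − 1] = 0.2328.
y₁ = 0.2328 × 6.199 = 1.443 ft.
V₁ = q/y₁ = 33.18/1.443 = 22.99 ft/s.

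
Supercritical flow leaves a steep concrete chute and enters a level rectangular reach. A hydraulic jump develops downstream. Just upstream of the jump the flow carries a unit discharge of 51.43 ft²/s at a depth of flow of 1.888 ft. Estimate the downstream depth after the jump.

y₂ = 8.432 ft

V₁ = q/y₁ = 51.43/1.888 = 27.24 ft/s. Fr₁ = V₁/√(g·y₁) = 27.24/√(32.2×1.888) = 3.494.
Bélanger equation: y₂/y₁ = ½[√(1 + 8Fr₁²) − 1] = ½[√98.648 − 1] = 4.466.
y₂ = 4.466 × 1.888 = 8.432 ft.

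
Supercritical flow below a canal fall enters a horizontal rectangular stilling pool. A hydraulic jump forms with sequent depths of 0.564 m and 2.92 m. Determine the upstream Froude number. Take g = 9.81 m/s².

Fr₁ = 4.00

For a rectangular channel the momentum equation gives q² = ½·g·y₁·y₂·(y₁ + y₂) = ½×9.81×0.564×2.92×3.48 = 28.1.
q = √28.1 = 5.31 m²/s.
V₁ = q/y₁ = 9.41 m/s; Fr₁ = V₁/√(g·y₁) = 4.00.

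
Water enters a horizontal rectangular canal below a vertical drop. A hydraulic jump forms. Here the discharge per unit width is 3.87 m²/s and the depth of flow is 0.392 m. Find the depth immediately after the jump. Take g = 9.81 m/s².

y₂ = 2.60 m

V₁ = q/y₁ = 3.87/0.392 = 9.87 m/s. Fr₁ = V₁/√(g·y₁) = 9.87/√(9.81×0.392) = 5.03.
Bélanger equation: y₂/y₁ = ½[√(1 + 8Fr₁²) − 1] = ½[√203.8 − 1] = 6.64.
y₂ = 6.64 × 0.392 = 2.60 m.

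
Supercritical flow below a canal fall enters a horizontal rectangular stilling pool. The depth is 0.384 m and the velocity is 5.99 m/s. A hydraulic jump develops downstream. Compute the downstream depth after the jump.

Fr₁ = V₁/√(g·y₁) = 5.99/√(9.81×0.384) = 3.09.
Conjugate-depth relation: y₂/y₁ = ½[√(1 + 8Fr₁²) − 1] = ½[√77.20 − 1] = 3.89.
y₂ = 3.89 × 0.384 = 1.49 m.

y₂ = 1.49 m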